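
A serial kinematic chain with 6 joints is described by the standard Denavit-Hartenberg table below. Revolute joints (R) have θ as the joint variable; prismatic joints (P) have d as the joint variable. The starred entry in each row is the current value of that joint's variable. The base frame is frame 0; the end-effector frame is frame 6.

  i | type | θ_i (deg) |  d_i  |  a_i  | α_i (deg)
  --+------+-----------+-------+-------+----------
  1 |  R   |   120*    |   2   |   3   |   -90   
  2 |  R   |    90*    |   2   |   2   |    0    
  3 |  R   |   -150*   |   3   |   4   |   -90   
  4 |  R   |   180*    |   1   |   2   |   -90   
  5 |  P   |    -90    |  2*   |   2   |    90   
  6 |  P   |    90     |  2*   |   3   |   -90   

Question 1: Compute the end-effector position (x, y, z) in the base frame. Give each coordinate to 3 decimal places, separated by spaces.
-12.459 1.580 1.964

after link 1: o_1 = (-1.5000, 2.5981, 2.0000)
after link 2: o_2 = (-3.2321, 1.5981, 0.0000)
after link 3: o_3 = (-6.8301, 1.8301, 3.4641)
after link 4: o_4 = (-6.7631, 1.7141, 1.2321)
after link 5: o_5 = (-9.3612, 2.2141, 0.2321)
after link 6: o_6 = (-12.4593, 1.5801, 1.9641)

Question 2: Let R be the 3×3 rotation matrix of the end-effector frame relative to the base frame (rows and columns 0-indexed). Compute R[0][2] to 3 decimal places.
End-effector z-axis (col 2 of R) = (0.4330,-0.7500,0.5000)
R[0][2] = 0.4330

0.433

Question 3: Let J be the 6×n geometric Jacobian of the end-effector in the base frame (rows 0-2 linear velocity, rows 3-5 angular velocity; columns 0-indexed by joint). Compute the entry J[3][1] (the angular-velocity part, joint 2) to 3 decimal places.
axis z_1 = (-0.8660,-0.5000,0.0000); lever o_n−o_1 = (-10.9593,-1.0179,-0.0359)
cross product → J_v[:, 1] = (0.0179,-0.0311,-4.5981)
J_ω[:, 1] = z_1
entry J[3][1] = -0.8660

-0.866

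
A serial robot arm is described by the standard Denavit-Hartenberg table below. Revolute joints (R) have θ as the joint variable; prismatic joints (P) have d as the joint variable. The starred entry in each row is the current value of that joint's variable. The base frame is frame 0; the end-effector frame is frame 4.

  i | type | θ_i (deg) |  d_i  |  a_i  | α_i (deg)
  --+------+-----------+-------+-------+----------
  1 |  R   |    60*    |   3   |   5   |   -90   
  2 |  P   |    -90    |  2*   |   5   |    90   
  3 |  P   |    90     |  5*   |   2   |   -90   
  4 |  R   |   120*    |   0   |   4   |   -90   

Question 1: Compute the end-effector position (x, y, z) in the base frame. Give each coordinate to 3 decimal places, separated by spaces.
0.000 4.000 8.000

after link 1: o_1 = (2.5000, 4.3301, 3.0000)
after link 2: o_2 = (0.7679, 5.3301, 8.0000)
after link 3: o_3 = (-3.4641, 2.0000, 8.0000)
after link 4: o_4 = (0.0000, 4.0000, 8.0000)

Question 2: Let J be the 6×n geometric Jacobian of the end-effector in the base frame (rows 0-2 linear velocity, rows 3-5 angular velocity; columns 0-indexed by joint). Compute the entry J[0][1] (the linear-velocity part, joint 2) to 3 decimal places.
prismatic axis z_1 = (-0.8660,0.5000,0.0000)
J_v[:, 1] = z_1; J_ω[:, 1] = (0,0,0)
entry J[0][1] = -0.8660

-0.866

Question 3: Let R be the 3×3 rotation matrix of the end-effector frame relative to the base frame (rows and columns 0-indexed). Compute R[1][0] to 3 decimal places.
0.500

End-effector x-axis (col 0 of R) = (0.8660,0.5000,-0.0000)
R[1][0] = 0.5000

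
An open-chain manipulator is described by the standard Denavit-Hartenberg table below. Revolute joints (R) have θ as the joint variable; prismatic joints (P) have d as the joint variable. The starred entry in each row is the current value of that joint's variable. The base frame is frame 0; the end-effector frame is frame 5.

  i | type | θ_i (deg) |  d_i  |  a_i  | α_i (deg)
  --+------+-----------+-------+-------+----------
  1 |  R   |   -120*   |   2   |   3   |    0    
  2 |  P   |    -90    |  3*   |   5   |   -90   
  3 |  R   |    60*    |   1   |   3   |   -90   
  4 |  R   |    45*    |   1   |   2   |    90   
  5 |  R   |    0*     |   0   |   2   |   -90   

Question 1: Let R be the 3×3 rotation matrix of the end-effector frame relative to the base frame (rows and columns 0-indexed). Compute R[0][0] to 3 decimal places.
0.047

End-effector x-axis (col 0 of R) = (0.0474,0.7891,-0.6124)
R[0][0] = 0.0474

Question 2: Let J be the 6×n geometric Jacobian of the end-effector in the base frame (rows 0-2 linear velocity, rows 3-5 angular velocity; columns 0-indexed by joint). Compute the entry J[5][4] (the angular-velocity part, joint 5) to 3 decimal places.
axis z_4 = (-0.6597,-0.4356,-0.6124); lever o_n−o_4 = (0.0947,1.5783,-1.2247)
cross product → J_v[:, 4] = (1.5000,-0.8660,-1.0000)
J_ω[:, 4] = z_4
entry J[5][4] = -0.6124

-0.612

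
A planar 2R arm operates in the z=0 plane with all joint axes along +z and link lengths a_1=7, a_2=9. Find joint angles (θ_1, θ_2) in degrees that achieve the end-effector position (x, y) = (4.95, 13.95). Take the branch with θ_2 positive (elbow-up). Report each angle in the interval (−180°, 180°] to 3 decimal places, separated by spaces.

45.003 44.994

cos θ_2 = (219.1050−7²−9²)/(2·7·9) = 0.7072; θ_2 = 44.9939° (elbow-up)
β = atan2(13.9500,4.9500) = 70.4633°; ψ = atan2(6.3633,13.3646) = 25.4604°
θ_1 = β − ψ = 45.0029°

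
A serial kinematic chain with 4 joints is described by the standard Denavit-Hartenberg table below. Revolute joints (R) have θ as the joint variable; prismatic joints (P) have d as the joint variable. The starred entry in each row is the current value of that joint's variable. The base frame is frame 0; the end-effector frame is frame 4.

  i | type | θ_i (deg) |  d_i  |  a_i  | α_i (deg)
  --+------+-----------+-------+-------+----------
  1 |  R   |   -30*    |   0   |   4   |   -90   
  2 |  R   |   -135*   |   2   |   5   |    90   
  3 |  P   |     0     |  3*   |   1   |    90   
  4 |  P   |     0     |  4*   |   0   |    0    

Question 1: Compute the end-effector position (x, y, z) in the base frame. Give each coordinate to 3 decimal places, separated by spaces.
after link 1: o_1 = (3.4641, -2.0000, 0.0000)
after link 2: o_2 = (1.4022, 1.4998, 3.5355)
after link 3: o_3 = (-1.0473, 2.9140, 2.1213)
after link 4: o_4 = (-3.0473, -0.5501, 2.1213)

-3.047 -0.550 2.121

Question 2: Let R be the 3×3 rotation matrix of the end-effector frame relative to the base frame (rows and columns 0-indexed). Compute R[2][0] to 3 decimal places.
End-effector x-axis (col 0 of R) = (-0.6124,0.3536,0.7071)
R[2][0] = 0.7071

0.707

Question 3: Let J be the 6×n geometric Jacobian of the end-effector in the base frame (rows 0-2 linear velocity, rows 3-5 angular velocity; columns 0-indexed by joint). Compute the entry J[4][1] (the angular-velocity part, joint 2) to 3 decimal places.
axis z_1 = (0.5000,0.8660,0.0000); lever o_n−o_1 = (-6.5114,1.4499,2.1213)
cross product → J_v[:, 1] = (1.8371,-1.0607,6.3640)
J_ω[:, 1] = z_1
entry J[4][1] = 0.8660

0.866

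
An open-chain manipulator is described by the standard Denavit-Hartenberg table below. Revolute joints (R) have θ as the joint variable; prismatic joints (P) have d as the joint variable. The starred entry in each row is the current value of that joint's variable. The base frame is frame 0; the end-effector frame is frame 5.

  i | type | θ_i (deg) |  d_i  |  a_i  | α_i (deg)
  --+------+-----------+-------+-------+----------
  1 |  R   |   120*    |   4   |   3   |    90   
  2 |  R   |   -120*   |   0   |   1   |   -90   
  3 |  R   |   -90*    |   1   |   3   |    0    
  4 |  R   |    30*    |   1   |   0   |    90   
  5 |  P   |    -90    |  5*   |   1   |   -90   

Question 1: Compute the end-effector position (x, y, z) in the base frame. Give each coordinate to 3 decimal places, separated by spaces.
1.998 7.540 6.384

after link 1: o_1 = (-1.5000, 2.5981, 4.0000)
after link 2: o_2 = (-1.2500, 2.1651, 3.1340)
after link 3: o_3 = (0.9151, 4.4151, 2.6340)
after link 4: o_4 = (0.4821, 5.1651, 2.1340)
after link 5: o_5 = (1.9976, 7.5401, 6.3840)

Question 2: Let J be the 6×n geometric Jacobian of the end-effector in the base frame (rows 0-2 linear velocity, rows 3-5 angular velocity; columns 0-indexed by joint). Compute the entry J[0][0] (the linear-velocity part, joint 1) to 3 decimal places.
-7.540

axis z_0 = ẑ; lever o_n−o_0 = (1.9976,7.5401,6.3840)
cross product → J_v[:, 0] = (-7.5401,1.9976,0.0000)
J_ω[:, 0] = z_0
entry J[0][0] = -7.5401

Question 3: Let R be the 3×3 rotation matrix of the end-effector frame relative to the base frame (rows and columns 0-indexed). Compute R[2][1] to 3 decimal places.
End-effector y-axis (col 1 of R) = (-0.2165,-0.6250,-0.7500)
R[2][1] = -0.7500

-0.750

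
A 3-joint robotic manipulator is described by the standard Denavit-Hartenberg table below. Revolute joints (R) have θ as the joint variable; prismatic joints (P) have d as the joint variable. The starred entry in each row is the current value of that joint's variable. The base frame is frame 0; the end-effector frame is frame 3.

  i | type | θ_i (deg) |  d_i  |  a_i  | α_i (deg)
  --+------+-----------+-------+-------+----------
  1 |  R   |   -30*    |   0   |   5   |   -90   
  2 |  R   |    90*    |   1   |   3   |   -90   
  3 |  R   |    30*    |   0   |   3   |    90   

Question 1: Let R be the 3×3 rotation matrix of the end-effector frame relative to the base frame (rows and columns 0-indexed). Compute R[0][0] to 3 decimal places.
-0.250

End-effector x-axis (col 0 of R) = (-0.2500,-0.4330,-0.8660)
R[0][0] = -0.2500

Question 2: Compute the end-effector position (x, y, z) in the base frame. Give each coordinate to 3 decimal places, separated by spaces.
4.080 -2.933 -5.598

after link 1: o_1 = (4.3301, -2.5000, 0.0000)
after link 2: o_2 = (4.8301, -1.6340, -3.0000)
after link 3: o_3 = (4.0801, -2.9330, -5.5981)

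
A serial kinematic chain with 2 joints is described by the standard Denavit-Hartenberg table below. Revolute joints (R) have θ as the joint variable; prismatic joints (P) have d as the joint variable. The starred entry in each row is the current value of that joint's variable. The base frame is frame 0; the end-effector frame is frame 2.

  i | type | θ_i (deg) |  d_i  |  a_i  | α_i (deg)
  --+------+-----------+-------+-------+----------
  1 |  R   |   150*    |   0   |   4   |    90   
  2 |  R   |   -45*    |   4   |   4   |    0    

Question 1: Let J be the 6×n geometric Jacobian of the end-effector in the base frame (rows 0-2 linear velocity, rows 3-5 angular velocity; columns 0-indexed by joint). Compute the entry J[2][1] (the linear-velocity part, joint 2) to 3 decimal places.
axis z_1 = (0.5000,0.8660,0.0000); lever o_n−o_1 = (-0.4495,4.8783,-2.8284)
cross product → J_v[:, 1] = (-2.4495,1.4142,2.8284)
J_ω[:, 1] = z_1
entry J[2][1] = 2.8284

2.828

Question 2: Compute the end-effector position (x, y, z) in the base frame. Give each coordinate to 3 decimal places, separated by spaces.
-3.914 6.878 -2.828

after link 1: o_1 = (-3.4641, 2.0000, 0.0000)
after link 2: o_2 = (-3.9136, 6.8783, -2.8284)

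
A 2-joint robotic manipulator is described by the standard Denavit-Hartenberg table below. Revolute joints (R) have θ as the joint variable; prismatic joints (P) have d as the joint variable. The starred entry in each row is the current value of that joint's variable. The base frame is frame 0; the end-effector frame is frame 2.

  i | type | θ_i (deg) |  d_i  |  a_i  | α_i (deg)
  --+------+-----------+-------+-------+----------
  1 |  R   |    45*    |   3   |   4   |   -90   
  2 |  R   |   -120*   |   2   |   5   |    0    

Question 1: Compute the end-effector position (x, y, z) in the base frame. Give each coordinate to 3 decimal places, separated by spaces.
-0.354 2.475 7.330

after link 1: o_1 = (2.8284, 2.8284, 3.0000)
after link 2: o_2 = (-0.3536, 2.4749, 7.3301)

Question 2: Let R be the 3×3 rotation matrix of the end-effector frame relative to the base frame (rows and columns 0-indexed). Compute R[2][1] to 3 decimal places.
0.500

End-effector y-axis (col 1 of R) = (0.6124,0.6124,0.5000)
R[2][1] = 0.5000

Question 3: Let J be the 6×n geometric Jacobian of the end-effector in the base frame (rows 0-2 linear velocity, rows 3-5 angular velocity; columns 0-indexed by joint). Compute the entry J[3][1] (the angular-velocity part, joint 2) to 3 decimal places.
-0.707

axis z_1 = (-0.7071,0.7071,0.0000); lever o_n−o_1 = (-3.1820,-0.3536,4.3301)
cross product → J_v[:, 1] = (3.0619,3.0619,2.5000)
J_ω[:, 1] = z_1
entry J[3][1] = -0.7071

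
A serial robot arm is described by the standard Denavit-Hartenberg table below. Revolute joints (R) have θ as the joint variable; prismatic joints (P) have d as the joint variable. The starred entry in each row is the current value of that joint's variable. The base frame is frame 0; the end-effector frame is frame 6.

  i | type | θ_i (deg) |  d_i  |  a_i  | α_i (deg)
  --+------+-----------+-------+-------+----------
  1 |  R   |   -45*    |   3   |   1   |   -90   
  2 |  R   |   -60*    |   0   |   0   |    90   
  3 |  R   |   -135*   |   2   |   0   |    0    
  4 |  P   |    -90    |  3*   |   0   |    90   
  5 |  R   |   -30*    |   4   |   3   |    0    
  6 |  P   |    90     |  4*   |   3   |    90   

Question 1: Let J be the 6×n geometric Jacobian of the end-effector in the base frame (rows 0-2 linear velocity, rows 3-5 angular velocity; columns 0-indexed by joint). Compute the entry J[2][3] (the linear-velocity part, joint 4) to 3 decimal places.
0.500

prismatic axis z_3 = (-0.6124,0.6124,0.5000)
J_v[:, 3] = z_3; J_ω[:, 3] = (0,0,0)
entry J[2][3] = 0.5000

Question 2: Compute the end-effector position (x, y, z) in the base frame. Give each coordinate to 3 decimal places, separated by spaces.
after link 1: o_1 = (0.7071, -0.7071, 3.0000)
after link 2: o_2 = (0.7071, -0.7071, 3.0000)
after link 3: o_3 = (-0.5176, 0.5176, 4.0000)
after link 4: o_4 = (-2.3548, 2.3548, 5.5000)
after link 5: o_5 = (2.2133, 4.3848, 5.6085)
after link 6: o_6 = (3.9973, 8.1007, 8.4385)

3.997 8.101 8.438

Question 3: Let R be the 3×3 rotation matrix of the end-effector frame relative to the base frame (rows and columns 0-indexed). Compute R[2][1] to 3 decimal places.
0.612

End-effector y-axis (col 1 of R) = (0.7500,0.2500,0.6124)
R[2][1] = 0.6124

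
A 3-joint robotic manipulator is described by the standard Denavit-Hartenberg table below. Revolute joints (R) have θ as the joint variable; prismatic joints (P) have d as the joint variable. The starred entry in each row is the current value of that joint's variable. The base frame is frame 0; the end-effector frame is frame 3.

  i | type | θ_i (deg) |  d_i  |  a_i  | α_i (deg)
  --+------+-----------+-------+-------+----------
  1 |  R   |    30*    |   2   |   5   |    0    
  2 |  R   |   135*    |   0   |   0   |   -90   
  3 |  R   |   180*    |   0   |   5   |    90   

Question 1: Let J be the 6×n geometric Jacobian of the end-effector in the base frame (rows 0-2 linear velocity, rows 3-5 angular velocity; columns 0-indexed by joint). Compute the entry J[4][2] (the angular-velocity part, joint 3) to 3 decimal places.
axis z_2 = (-0.2588,-0.9659,0.0000); lever o_n−o_2 = (4.8296,-1.2941,-0.0000)
cross product → J_v[:, 2] = (0.0000,0.0000,5.0000)
J_ω[:, 2] = z_2
entry J[4][2] = -0.9659

-0.966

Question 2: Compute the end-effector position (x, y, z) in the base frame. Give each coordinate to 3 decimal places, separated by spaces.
after link 1: o_1 = (4.3301, 2.5000, 2.0000)
after link 2: o_2 = (4.3301, 2.5000, 2.0000)
after link 3: o_3 = (9.1598, 1.2059, 2.0000)

9.160 1.206 2.000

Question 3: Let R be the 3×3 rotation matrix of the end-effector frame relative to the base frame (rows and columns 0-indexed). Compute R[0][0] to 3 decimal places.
0.966

End-effector x-axis (col 0 of R) = (0.9659,-0.2588,-0.0000)
R[0][0] = 0.9659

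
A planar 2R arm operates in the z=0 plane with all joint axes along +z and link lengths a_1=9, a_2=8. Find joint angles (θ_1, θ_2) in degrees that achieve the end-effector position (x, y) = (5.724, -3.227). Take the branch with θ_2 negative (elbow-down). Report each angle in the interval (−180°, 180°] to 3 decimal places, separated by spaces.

30.004 -134.999

cos θ_2 = (43.1777−9²−8²)/(2·9·8) = -0.7071; θ_2 = -134.9994° (elbow-down)
β = atan2(-3.2270,5.7240) = -29.4129°; ψ = atan2(-5.6569,3.3432) = -59.4171°
θ_1 = β − ψ = 30.0043°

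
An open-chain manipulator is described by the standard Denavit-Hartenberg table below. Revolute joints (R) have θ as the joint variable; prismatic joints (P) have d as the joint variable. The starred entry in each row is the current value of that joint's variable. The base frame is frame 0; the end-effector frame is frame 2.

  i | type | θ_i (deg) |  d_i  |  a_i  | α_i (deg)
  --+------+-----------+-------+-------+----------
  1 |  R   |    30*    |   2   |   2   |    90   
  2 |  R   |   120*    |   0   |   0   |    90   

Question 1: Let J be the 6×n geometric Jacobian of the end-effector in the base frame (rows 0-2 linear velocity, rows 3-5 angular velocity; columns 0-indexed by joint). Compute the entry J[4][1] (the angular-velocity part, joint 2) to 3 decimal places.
axis z_1 = (0.5000,-0.8660,0.0000); lever o_n−o_1 = (0.0000,0.0000,0.0000)
cross product → J_v[:, 1] = (-0.0000,0.0000,0.0000)
J_ω[:, 1] = z_1
entry J[4][1] = -0.8660

-0.866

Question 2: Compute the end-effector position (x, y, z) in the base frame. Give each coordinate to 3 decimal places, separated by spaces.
after link 1: o_1 = (1.7321, 1.0000, 2.0000)
after link 2: o_2 = (1.7321, 1.0000, 2.0000)

1.732 1.000 2.000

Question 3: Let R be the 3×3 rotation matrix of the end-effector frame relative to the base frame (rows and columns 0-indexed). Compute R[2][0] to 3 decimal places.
0.866

End-effector x-axis (col 0 of R) = (-0.4330,-0.2500,0.8660)
R[2][0] = 0.8660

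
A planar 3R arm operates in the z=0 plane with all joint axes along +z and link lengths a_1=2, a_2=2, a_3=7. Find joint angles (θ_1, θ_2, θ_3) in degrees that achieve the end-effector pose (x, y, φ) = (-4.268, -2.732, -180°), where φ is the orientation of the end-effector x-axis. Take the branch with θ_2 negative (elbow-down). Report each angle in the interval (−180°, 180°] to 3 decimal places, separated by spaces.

-29.996 -30.008 -119.996

wrist centre = target − a_3·(cos φ, sin φ) = (2.7320, -2.7320)
cos θ_2 = (14.9276−2²−2²)/(2·2·2) = 0.8660; θ_2 = -30.0080° (elbow-down)
β = atan2(-2.7320,2.7320) = -45.0000°; ψ = atan2(-1.0002,3.7319) = -15.0040°
θ_1 = β − ψ = -29.9960°
θ_3 = φ − θ_1 − θ_2 = -119.9960° (wrapped to (-180°,180°])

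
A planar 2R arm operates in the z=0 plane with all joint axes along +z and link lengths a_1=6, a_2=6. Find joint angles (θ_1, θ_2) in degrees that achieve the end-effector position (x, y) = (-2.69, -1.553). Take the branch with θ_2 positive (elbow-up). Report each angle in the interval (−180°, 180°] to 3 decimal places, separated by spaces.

135.000 149.997

cos θ_2 = (9.6479−6²−6²)/(2·6·6) = -0.8660; θ_2 = 149.9972° (elbow-up)
β = atan2(-1.5530,-2.6900) = -150.0012°; ψ = atan2(3.0003,0.8040) = 74.9986°
θ_1 = β − ψ = -224.9998°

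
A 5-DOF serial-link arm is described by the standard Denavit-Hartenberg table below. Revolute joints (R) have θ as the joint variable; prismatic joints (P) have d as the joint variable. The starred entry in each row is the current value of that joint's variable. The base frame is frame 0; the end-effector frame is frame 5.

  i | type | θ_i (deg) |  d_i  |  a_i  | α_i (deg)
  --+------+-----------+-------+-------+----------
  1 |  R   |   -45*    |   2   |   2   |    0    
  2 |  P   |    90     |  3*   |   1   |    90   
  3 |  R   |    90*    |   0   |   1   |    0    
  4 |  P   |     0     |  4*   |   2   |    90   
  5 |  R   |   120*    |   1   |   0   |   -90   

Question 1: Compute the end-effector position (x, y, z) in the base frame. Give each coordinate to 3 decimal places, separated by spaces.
5.657 -2.828 8.000

after link 1: o_1 = (1.4142, -1.4142, 2.0000)
after link 2: o_2 = (2.1213, -0.7071, 5.0000)
after link 3: o_3 = (2.1213, -0.7071, 6.0000)
after link 4: o_4 = (4.9497, -3.5355, 8.0000)
after link 5: o_5 = (5.6569, -2.8284, 8.0000)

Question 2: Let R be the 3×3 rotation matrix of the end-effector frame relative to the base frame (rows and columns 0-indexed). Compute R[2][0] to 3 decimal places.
-0.500

End-effector x-axis (col 0 of R) = (0.6124,-0.6124,-0.5000)
R[2][0] = -0.5000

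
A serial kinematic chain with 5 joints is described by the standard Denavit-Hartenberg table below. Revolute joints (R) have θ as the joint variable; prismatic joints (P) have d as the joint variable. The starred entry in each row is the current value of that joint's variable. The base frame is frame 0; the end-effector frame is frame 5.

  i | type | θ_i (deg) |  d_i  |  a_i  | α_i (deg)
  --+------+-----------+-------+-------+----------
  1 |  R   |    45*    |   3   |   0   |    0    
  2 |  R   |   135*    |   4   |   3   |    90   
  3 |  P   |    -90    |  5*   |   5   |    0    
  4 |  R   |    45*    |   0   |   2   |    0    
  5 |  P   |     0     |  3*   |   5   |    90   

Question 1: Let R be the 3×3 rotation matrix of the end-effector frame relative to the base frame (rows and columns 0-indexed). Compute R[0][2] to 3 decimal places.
End-effector z-axis (col 2 of R) = (0.7071,-0.0000,-0.7071)
R[0][2] = 0.7071

0.707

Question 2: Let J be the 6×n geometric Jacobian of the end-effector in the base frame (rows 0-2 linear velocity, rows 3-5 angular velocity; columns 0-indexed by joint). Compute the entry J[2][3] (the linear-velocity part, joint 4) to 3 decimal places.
axis z_3 = (0.0000,1.0000,0.0000); lever o_n−o_3 = (-4.9497,3.0000,-4.9497)
cross product → J_v[:, 3] = (-4.9497,0.0000,4.9497)
J_ω[:, 3] = z_3
entry J[2][3] = 4.9497

4.950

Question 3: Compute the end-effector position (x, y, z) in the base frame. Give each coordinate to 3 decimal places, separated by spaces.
after link 1: o_1 = (0.0000, 0.0000, 3.0000)
after link 2: o_2 = (-3.0000, 0.0000, 7.0000)
after link 3: o_3 = (-3.0000, 5.0000, 2.0000)
after link 4: o_4 = (-4.4142, 5.0000, 0.5858)
after link 5: o_5 = (-7.9497, 8.0000, -2.9497)

-7.950 8.000 -2.950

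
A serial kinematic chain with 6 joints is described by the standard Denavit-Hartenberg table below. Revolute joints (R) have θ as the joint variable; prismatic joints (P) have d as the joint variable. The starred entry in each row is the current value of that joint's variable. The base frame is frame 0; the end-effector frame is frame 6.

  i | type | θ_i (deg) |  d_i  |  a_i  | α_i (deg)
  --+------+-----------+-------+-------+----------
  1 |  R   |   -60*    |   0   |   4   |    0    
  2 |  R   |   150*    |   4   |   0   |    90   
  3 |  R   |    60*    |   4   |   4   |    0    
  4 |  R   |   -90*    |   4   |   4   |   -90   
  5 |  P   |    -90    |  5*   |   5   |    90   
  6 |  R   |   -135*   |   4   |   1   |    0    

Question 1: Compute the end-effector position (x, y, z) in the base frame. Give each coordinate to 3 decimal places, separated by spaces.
after link 1: o_1 = (2.0000, -3.4641, 0.0000)
after link 2: o_2 = (2.0000, -3.4641, 4.0000)
after link 3: o_3 = (6.0000, -1.4641, 7.4641)
after link 4: o_4 = (10.0000, 2.0000, 5.4641)
after link 5: o_5 = (15.0000, 4.5000, 9.7942)
after link 6: o_6 = (14.2929, 0.6823, 11.1819)

14.293 0.682 11.182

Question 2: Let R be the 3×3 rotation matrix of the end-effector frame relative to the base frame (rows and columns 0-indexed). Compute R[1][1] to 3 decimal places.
End-effector y-axis (col 1 of R) = (0.7071,-0.3536,-0.6124)
R[1][1] = -0.3536

-0.354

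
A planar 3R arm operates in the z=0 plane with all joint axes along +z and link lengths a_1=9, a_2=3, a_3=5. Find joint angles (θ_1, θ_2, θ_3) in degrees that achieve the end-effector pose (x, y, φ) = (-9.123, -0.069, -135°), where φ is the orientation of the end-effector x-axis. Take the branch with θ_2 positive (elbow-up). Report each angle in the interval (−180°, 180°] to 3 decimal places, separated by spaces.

134.996 149.996 -59.992

wrist centre = target − a_3·(cos φ, sin φ) = (-5.5875, 3.4665)
cos θ_2 = (43.2366−9²−3²)/(2·9·3) = -0.8660; θ_2 = 149.9957° (elbow-up)
β = atan2(3.4665,-5.5875) = 148.1840°; ψ = atan2(1.5002,6.4020) = 13.1882°
θ_1 = β − ψ = 134.9958°
θ_3 = φ − θ_1 − θ_2 = -59.9916° (wrapped to (-180°,180°])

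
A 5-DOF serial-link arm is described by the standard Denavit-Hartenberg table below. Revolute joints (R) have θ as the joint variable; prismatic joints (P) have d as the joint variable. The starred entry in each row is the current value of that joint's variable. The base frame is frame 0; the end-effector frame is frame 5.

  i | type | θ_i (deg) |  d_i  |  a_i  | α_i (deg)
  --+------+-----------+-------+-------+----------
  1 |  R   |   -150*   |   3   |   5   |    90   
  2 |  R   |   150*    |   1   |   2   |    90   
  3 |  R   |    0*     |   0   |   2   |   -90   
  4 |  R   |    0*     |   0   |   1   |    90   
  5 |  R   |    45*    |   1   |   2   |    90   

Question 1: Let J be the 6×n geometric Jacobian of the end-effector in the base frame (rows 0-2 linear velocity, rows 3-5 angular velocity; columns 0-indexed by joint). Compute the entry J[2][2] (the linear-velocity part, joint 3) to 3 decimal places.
axis z_2 = (-0.4330,-0.2500,0.8660); lever o_n−o_2 = (2.1705,2.8862,3.0731)
cross product → J_v[:, 2] = (-3.2678,3.2104,-0.7071)
J_ω[:, 2] = z_2
entry J[2][2] = -0.7071

-0.707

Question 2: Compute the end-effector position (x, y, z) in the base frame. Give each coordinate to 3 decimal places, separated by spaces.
after link 1: o_1 = (-4.3301, -2.5000, 3.0000)
after link 2: o_2 = (-3.3301, -0.7679, 4.0000)
after link 3: o_3 = (-1.8301, 0.0981, 5.0000)
after link 4: o_4 = (-1.0801, 0.5311, 5.5000)
after link 5: o_5 = (-1.1596, 2.1182, 7.0731)

-1.160 2.118 7.073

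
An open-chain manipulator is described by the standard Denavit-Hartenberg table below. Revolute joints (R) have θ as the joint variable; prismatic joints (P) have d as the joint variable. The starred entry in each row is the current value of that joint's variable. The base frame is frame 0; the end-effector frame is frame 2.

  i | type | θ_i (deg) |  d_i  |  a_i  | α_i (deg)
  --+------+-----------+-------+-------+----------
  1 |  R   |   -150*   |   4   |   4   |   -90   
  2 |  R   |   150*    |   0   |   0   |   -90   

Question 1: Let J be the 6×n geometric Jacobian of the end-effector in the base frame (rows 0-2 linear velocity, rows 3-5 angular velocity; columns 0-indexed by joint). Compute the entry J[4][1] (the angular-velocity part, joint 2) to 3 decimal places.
-0.866

axis z_1 = (0.5000,-0.8660,0.0000); lever o_n−o_1 = (0.0000,0.0000,0.0000)
cross product → J_v[:, 1] = (-0.0000,0.0000,0.0000)
J_ω[:, 1] = z_1
entry J[4][1] = -0.8660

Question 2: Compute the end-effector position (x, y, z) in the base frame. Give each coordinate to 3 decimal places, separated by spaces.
-3.464 -2.000 4.000

after link 1: o_1 = (-3.4641, -2.0000, 4.0000)
after link 2: o_2 = (-3.4641, -2.0000, 4.0000)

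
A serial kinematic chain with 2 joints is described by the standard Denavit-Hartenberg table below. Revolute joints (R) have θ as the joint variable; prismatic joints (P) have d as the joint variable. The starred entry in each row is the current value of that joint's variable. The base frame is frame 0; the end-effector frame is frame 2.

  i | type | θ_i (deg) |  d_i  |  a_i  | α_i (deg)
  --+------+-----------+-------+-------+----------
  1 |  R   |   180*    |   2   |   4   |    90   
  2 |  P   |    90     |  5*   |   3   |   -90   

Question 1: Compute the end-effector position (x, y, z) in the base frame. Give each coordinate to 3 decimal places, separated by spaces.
-4.000 5.000 5.000

after link 1: o_1 = (-4.0000, 0.0000, 2.0000)
after link 2: o_2 = (-4.0000, 5.0000, 5.0000)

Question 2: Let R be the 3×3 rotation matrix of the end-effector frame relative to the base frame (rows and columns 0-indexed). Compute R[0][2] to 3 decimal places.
End-effector z-axis (col 2 of R) = (1.0000,-0.0000,0.0000)
R[0][2] = 1.0000

1.000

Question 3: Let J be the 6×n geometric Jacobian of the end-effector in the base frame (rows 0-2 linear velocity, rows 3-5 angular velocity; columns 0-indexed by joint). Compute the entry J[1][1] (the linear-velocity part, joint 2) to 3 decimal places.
1.000

prismatic axis z_1 = (0.0000,1.0000,0.0000)
J_v[:, 1] = z_1; J_ω[:, 1] = (0,0,0)
entry J[1][1] = 1.0000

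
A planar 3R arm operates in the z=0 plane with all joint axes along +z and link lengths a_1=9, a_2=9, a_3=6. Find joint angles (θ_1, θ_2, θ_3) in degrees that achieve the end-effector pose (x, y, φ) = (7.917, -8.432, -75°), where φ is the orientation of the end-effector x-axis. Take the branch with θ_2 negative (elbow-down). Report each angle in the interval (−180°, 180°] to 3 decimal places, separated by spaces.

wrist centre = target − a_3·(cos φ, sin φ) = (6.3641, -2.6364)
cos θ_2 = (47.4524−9²−9²)/(2·9·9) = -0.7071; θ_2 = -134.9981° (elbow-down)
β = atan2(-2.6364,6.3641) = -22.5027°; ψ = atan2(-6.3642,2.6362) = -67.4991°
θ_1 = β − ψ = 44.9963°
θ_3 = φ − θ_1 − θ_2 = 15.0018° (wrapped to (-180°,180°])

44.996 -134.998 15.002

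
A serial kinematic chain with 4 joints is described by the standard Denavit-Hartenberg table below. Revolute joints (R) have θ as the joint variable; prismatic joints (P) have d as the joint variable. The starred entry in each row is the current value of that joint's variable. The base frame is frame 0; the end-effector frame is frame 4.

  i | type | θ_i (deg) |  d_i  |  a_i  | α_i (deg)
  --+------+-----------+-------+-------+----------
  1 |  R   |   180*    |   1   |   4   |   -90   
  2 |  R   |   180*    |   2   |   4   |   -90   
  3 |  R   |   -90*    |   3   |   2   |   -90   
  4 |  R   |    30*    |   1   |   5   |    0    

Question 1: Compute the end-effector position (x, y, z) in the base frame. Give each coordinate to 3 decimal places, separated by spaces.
after link 1: o_1 = (-4.0000, 0.0000, 1.0000)
after link 2: o_2 = (-0.0000, -2.0000, 1.0000)
after link 3: o_3 = (-0.0000, -4.0000, 4.0000)
after link 4: o_4 = (1.0000, -8.3301, 1.5000)

1.000 -8.330 1.500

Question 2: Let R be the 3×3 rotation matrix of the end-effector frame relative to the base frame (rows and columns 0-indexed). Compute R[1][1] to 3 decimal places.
0.500

End-effector y-axis (col 1 of R) = (-0.0000,0.5000,-0.8660)
R[1][1] = 0.5000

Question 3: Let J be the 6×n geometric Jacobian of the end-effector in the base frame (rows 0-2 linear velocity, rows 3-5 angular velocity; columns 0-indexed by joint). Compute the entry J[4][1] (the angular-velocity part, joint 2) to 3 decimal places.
-1.000

axis z_1 = (-0.0000,-1.0000,0.0000); lever o_n−o_1 = (5.0000,-8.3301,0.5000)
cross product → J_v[:, 1] = (-0.5000,0.0000,5.0000)
J_ω[:, 1] = z_1
entry J[4][1] = -1.0000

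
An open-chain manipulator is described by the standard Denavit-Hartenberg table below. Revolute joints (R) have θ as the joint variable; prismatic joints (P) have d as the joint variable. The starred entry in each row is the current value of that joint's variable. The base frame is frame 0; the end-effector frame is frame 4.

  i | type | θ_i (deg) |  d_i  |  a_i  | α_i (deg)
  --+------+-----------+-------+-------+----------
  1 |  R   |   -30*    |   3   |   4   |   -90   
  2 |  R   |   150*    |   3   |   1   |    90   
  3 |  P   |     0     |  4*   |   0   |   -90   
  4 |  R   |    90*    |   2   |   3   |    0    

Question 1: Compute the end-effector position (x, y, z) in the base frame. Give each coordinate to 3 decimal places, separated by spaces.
after link 1: o_1 = (3.4641, -2.0000, 3.0000)
after link 2: o_2 = (4.2141, 1.0311, 2.5000)
after link 3: o_3 = (5.9462, 0.0311, -0.9641)
after link 4: o_4 = (5.6471, 2.5131, 1.6340)

5.647 2.513 1.634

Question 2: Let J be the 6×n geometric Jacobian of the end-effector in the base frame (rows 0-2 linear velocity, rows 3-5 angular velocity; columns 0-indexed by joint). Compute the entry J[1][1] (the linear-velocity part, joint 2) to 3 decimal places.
axis z_1 = (0.5000,0.8660,0.0000); lever o_n−o_1 = (2.1830,4.5131,-1.3660)
cross product → J_v[:, 1] = (-1.1830,0.6830,0.3660)
J_ω[:, 1] = z_1
entry J[1][1] = 0.6830

0.683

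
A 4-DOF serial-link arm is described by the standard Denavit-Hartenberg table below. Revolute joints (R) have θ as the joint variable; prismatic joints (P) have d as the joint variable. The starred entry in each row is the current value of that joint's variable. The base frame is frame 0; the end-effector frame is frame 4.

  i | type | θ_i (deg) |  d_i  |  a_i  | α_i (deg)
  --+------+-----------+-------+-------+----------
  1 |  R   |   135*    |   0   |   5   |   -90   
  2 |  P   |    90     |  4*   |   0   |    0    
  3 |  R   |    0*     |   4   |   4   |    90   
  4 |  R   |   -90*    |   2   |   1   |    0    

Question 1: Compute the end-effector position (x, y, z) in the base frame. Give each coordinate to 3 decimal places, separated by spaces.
after link 1: o_1 = (-3.5355, 3.5355, 0.0000)
after link 2: o_2 = (-6.3640, 0.7071, 0.0000)
after link 3: o_3 = (-9.1924, -2.1213, -4.0000)
after link 4: o_4 = (-9.8995, 0.0000, -4.0000)

-9.899 0.000 -4.000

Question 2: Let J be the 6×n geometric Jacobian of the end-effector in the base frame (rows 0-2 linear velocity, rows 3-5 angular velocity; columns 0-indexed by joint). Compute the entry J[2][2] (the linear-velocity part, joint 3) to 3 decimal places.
axis z_2 = (-0.7071,-0.7071,0.0000); lever o_n−o_2 = (-3.5355,-0.7071,-4.0000)
cross product → J_v[:, 2] = (2.8284,-2.8284,-2.0000)
J_ω[:, 2] = z_2
entry J[2][2] = -2.0000

-2.000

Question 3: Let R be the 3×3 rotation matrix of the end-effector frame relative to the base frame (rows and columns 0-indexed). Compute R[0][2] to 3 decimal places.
End-effector z-axis (col 2 of R) = (-0.7071,0.7071,0.0000)
R[0][2] = -0.7071

-0.707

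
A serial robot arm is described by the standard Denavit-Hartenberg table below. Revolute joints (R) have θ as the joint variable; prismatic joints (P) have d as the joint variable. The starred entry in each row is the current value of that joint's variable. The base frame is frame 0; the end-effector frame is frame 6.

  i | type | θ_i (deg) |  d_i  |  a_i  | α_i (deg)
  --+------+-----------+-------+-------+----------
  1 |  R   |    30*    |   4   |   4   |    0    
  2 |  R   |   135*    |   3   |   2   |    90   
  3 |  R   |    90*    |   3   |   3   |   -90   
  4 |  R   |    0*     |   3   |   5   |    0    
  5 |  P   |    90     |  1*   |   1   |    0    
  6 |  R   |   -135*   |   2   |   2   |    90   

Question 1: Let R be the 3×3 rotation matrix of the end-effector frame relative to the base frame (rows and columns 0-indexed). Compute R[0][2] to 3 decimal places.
0.183

End-effector z-axis (col 2 of R) = (0.1830,0.6830,-0.7071)
R[0][2] = 0.1830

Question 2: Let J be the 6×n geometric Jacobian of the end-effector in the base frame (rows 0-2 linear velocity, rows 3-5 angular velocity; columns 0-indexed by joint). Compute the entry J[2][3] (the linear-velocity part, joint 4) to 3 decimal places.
axis z_3 = (0.9659,-0.2588,0.0000); lever o_n−o_3 = (5.9028,-1.1528,6.4142)
cross product → J_v[:, 3] = (-1.6601,-6.1957,0.4142)
J_ω[:, 3] = z_3
entry J[2][3] = 0.4142

0.414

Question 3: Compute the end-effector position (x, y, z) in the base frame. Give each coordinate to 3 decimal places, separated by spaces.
after link 1: o_1 = (3.4641, 2.0000, 4.0000)
after link 2: o_2 = (1.5322, 2.5176, 7.0000)
after link 3: o_3 = (2.3087, 5.4154, 10.0000)
after link 4: o_4 = (5.2065, 4.6390, 15.0000)
after link 5: o_5 = (5.9136, 3.4142, 15.0000)
after link 6: o_6 = (8.2115, 4.2626, 16.4142)

8.211 4.263 16.414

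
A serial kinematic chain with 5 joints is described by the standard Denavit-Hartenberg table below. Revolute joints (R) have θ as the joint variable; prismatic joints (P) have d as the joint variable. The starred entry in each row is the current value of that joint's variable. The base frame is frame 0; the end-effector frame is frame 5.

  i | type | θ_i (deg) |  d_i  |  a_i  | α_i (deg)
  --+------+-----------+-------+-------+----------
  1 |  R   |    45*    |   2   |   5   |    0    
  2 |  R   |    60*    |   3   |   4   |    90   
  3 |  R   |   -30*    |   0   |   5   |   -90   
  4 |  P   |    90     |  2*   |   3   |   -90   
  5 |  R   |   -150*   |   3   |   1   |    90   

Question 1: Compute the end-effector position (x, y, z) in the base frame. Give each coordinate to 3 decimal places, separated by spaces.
after link 1: o_1 = (3.5355, 3.5355, 2.0000)
after link 2: o_2 = (2.5003, 7.3992, 5.0000)
after link 3: o_3 = (1.3795, 11.5818, 2.5000)
after link 4: o_4 = (-1.7771, 11.7713, 4.2321)
after link 5: o_5 = (-0.3328, 9.7274, 6.1651)

-0.333 9.727 6.165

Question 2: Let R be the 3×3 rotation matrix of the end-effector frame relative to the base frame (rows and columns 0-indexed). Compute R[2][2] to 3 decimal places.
End-effector z-axis (col 2 of R) = (0.5950,-0.2888,-0.7500)
R[2][2] = -0.7500

-0.750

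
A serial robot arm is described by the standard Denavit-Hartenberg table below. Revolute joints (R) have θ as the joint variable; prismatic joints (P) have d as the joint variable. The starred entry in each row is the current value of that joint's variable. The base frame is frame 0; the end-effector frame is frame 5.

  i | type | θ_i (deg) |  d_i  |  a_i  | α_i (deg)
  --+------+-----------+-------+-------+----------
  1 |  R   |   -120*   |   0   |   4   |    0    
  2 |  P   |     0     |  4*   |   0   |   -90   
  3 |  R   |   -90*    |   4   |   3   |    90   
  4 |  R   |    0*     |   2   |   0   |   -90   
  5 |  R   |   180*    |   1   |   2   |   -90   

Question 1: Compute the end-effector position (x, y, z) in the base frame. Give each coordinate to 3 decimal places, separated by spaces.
3.330 -4.232 5.000

after link 1: o_1 = (-2.0000, -3.4641, 0.0000)
after link 2: o_2 = (-2.0000, -3.4641, 4.0000)
after link 3: o_3 = (1.4641, -5.4641, 7.0000)
after link 4: o_4 = (2.4641, -3.7321, 7.0000)
after link 5: o_5 = (3.3301, -4.2321, 5.0000)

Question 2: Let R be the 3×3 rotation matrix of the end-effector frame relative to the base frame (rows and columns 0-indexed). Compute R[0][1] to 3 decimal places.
End-effector y-axis (col 1 of R) = (-0.8660,0.5000,-0.0000)
R[0][1] = -0.8660

-0.866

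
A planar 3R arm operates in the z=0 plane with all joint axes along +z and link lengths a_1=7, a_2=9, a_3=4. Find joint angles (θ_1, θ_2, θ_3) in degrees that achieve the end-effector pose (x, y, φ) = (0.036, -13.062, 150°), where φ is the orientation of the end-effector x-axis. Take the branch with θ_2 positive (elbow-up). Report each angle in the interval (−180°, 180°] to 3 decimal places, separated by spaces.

-93.839 30.004 -146.166

wrist centre = target − a_3·(cos φ, sin φ) = (3.5001, -15.0620)
cos θ_2 = (239.1146−7²−9²)/(2·7·9) = 0.8660; θ_2 = 30.0042° (elbow-up)
β = atan2(-15.0620,3.5001) = -76.9178°; ψ = atan2(4.5006,14.7939) = 16.9207°
θ_1 = β − ψ = -93.8385°
θ_3 = φ − θ_1 − θ_2 = -146.1657° (wrapped to (-180°,180°])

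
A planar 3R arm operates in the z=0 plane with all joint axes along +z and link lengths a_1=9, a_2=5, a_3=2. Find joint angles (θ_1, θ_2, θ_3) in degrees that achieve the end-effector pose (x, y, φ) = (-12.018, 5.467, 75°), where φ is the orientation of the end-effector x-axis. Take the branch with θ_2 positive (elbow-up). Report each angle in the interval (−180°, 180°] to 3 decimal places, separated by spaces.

wrist centre = target − a_3·(cos φ, sin φ) = (-12.5356, 3.5351)
cos θ_2 = (169.6395−9²−5²)/(2·9·5) = 0.7071; θ_2 = 45.0001° (elbow-up)
β = atan2(3.5351,-12.5356) = 164.2511°; ψ = atan2(3.5355,12.5355) = 15.7507°
θ_1 = β − ψ = 148.5005°
θ_3 = φ − θ_1 − θ_2 = -118.5006° (wrapped to (-180°,180°])

148.500 45.000 -118.501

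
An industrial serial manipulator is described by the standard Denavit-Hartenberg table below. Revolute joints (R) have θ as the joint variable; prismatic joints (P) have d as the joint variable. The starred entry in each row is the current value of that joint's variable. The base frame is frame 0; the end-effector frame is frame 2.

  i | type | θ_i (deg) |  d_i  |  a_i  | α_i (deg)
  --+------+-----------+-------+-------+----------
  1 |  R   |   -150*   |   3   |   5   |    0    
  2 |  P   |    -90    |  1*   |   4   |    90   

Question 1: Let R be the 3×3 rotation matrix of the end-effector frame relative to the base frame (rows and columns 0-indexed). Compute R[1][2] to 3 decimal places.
End-effector z-axis (col 2 of R) = (0.8660,0.5000,0.0000)
R[1][2] = 0.5000

0.500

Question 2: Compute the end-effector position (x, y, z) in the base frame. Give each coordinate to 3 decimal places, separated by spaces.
after link 1: o_1 = (-4.3301, -2.5000, 3.0000)
after link 2: o_2 = (-6.3301, 0.9641, 4.0000)

-6.330 0.964 4.000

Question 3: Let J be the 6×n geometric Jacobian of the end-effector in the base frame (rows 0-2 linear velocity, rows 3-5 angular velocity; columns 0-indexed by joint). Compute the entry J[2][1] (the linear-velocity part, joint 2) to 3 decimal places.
1.000

prismatic axis z_1 = (0.0000,0.0000,1.0000)
J_v[:, 1] = z_1; J_ω[:, 1] = (0,0,0)
entry J[2][1] = 1.0000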